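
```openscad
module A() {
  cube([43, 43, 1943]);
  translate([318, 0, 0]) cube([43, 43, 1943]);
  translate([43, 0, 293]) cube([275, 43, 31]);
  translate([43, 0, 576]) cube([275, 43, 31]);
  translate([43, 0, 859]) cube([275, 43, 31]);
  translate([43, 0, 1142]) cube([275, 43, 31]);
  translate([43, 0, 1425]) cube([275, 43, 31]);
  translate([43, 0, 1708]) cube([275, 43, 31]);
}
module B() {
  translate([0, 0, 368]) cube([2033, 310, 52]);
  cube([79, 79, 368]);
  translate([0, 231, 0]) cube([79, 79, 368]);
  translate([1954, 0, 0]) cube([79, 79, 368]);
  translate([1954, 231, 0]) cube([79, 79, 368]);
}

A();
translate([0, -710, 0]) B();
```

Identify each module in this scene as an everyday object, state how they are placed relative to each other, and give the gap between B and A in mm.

The bench's nearest face is 400 mm from the ladder's −y face.

A is a ladder. B is a bench. The bench is on the floor beside the ladder on its −y side. The gap between the bench and the ladder is 400 mm.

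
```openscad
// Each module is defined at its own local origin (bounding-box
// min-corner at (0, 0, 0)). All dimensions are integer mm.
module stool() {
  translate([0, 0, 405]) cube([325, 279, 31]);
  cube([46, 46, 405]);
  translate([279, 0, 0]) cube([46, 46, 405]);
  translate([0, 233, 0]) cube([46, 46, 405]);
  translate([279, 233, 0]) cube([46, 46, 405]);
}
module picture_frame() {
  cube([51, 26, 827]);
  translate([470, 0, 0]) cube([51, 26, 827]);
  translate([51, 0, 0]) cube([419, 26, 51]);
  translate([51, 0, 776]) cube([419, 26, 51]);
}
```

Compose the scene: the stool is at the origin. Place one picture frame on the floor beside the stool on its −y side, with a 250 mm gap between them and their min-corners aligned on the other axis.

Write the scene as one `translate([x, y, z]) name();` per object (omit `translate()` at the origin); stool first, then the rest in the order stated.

stool();
translate([0, -276, 0]) picture_frame();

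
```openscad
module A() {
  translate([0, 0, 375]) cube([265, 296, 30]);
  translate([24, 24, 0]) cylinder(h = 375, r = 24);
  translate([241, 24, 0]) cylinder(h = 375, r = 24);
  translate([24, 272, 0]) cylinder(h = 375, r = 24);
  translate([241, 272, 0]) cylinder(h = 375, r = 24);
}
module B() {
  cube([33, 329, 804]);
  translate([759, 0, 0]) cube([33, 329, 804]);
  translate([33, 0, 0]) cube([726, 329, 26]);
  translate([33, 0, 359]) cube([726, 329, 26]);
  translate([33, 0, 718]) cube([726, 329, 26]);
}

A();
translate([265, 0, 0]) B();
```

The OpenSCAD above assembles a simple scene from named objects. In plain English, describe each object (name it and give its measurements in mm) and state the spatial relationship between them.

A is a four-legged stool. The seat is a 265×296×30 mm slab whose top surface is at z = 405 mm; four round legs, each 48 mm in diameter, run from the floor (z = 0) to the underside of the seat, each leg's axis is inset half a diameter from the nearest pair of seat edges (so the leg's bounding box is flush with the corner).

B is an open bookshelf. Two side panels, each 33 mm thick, 329 mm deep and 804 mm tall, stand 792 mm apart (outside-to-outside). Between them sit 3 shelves, each 26 mm thick and 329 mm deep, spanning the full gap between the sides. The bottom shelf rests on the floor (its underside at z = 0) and the clear gap between one shelf's top and the next shelf's underside is 333 mm.

The bookshelf is against the stool's +x side, with their −y faces flush.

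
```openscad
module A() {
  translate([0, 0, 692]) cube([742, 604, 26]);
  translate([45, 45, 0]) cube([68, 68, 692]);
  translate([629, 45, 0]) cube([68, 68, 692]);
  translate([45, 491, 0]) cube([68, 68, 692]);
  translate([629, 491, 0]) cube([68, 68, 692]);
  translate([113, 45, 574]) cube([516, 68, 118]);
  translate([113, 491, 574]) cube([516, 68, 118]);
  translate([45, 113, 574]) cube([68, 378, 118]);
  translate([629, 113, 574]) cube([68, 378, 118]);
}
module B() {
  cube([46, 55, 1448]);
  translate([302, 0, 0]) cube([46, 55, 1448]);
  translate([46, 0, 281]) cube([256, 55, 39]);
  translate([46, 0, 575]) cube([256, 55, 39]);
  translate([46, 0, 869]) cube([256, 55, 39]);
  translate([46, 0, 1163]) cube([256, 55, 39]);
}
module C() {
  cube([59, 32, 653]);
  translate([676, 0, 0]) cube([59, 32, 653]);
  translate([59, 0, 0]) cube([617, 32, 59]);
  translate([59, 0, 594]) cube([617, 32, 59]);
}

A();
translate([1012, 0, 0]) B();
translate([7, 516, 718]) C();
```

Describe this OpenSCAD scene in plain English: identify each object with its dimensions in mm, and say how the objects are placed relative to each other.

A is a table: top 742 mm (x) × 604 mm (y), 26 mm thick, upper face at z = 718 mm, on four 68×68 mm square legs, each inset 45 mm from the nearest pair of top edges, running from z = 0 to the bottom of the top. Four apron rails, 68 mm thick and 118 mm tall, run between adjacent legs with their top edges flush with the underside of the top and their outer faces flush with the legs' outer faces.

B is a straight ladder. Two 46×55 mm vertical rails, 1448 mm tall, stand 348 mm apart (outside-to-outside) with their front faces coplanar on the −y side. 4 rungs, each 55 mm deep and 39 mm tall, span between the inner faces of the rails, front faces flush with the rails. The lowest rung's underside is at z = 281 mm and rungs are spaced 294 mm apart (underside to underside).

C is a rectangular picture frame lying in the x–z plane (depth along y). The opening is 617 mm wide (x) by 535 mm tall (z), surrounded by a border 59 mm wide on all four sides. The frame is 32 mm deep and is made of two full-height vertical stiles with two horizontal rails fitted between them.

The ladder is on the floor beside the table on its +x side. The picture frame is on top of the table.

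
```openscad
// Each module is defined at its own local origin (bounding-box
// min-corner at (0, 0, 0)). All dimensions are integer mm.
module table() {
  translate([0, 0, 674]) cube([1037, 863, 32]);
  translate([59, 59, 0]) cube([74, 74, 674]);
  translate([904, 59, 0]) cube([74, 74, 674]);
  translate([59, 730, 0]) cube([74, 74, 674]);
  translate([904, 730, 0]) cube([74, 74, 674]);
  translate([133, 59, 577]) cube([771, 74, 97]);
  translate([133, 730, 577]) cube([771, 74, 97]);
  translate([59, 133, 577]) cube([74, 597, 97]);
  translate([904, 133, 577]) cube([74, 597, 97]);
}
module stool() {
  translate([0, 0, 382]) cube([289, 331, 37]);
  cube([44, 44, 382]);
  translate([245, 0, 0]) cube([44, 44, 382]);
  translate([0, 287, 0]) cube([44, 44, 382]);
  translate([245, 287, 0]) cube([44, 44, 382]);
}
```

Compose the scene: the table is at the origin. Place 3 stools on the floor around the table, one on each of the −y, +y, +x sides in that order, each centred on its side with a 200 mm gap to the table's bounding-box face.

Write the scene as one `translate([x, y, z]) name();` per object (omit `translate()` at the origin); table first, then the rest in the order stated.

table();
translate([374, -531, 0]) stool();
translate([374, 1063, 0]) stool();
translate([1237, 266, 0]) stool();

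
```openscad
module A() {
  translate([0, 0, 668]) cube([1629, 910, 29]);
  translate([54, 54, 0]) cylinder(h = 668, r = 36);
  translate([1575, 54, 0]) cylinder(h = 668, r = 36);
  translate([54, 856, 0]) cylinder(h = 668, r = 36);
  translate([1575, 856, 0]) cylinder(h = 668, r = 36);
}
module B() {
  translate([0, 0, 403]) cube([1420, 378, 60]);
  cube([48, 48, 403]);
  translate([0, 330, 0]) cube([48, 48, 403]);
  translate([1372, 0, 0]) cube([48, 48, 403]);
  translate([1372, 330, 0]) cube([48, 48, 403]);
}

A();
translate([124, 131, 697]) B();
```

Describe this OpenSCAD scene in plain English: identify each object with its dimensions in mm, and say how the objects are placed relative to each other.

A is a rectangular dining table. The top is 1629×910×29 mm with its upper surface at z = 697 mm. It stands on four round legs of 72 mm diameter, each leg's bounding box inset 18 mm from the nearest pair of top edges, running from the floor to the underside of the top.

B is a long wooden bench with a 1420 mm (x) × 378 mm (y) seat, 60 mm thick, its top surface 463 mm above the floor. Four 48 mm square legs at the seat corners, flush with the edges, run from z = 0 to the seat underside.

The bench is on top of the table.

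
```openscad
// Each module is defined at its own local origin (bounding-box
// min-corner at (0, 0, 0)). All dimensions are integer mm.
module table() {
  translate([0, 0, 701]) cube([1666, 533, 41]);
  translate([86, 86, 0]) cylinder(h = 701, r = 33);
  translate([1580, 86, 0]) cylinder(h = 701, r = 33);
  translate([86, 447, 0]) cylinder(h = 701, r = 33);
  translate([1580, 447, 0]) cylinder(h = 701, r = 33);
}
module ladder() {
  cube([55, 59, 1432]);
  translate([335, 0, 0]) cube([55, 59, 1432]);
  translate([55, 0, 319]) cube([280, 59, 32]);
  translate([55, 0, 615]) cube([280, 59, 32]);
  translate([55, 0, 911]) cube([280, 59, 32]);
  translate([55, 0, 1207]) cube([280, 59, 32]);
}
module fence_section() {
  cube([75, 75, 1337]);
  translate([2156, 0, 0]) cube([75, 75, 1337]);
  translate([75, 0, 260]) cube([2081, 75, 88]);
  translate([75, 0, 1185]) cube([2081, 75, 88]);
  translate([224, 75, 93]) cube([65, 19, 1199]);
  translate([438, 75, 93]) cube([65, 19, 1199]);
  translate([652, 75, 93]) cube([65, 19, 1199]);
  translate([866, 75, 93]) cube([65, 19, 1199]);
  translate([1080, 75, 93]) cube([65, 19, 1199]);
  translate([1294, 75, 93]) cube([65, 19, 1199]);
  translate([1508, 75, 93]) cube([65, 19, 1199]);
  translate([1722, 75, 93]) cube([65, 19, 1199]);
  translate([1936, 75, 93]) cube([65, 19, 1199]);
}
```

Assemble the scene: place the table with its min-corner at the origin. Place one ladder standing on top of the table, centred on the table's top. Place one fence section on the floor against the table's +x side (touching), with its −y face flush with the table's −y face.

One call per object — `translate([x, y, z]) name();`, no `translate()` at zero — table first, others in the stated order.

table();
translate([638, 237, 742]) ladder();
translate([1666, 0, 0]) fence_section();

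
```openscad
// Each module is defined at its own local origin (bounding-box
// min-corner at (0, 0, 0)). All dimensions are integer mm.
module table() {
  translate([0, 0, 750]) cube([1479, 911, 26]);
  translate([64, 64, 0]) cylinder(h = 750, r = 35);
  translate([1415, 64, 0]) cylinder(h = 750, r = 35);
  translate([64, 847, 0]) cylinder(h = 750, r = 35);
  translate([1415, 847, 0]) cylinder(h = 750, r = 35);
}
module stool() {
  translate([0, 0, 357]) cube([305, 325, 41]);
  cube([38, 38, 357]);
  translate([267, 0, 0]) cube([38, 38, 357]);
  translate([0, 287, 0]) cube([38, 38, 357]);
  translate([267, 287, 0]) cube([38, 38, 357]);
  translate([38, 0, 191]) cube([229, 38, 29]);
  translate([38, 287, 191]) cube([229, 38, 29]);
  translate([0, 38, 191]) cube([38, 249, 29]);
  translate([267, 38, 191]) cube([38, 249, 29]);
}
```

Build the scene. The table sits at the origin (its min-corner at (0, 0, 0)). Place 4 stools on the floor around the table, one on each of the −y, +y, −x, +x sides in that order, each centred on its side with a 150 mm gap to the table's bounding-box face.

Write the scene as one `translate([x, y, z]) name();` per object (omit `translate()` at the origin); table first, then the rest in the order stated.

table();
translate([587, -475, 0]) stool();
translate([587, 1061, 0]) stool();
translate([-455, 293, 0]) stool();
translate([1629, 293, 0]) stool();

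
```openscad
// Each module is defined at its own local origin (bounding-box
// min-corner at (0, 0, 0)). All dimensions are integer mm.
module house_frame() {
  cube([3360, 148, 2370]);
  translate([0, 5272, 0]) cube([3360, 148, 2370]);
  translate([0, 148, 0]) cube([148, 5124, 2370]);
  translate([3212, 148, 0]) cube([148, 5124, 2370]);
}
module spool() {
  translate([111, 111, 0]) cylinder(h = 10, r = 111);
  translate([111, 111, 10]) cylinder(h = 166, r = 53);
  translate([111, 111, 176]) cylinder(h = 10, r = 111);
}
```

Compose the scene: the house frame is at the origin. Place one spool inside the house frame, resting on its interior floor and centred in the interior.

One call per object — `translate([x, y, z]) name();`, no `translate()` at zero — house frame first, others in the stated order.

house_frame();
translate([1569, 2599, 0]) spool();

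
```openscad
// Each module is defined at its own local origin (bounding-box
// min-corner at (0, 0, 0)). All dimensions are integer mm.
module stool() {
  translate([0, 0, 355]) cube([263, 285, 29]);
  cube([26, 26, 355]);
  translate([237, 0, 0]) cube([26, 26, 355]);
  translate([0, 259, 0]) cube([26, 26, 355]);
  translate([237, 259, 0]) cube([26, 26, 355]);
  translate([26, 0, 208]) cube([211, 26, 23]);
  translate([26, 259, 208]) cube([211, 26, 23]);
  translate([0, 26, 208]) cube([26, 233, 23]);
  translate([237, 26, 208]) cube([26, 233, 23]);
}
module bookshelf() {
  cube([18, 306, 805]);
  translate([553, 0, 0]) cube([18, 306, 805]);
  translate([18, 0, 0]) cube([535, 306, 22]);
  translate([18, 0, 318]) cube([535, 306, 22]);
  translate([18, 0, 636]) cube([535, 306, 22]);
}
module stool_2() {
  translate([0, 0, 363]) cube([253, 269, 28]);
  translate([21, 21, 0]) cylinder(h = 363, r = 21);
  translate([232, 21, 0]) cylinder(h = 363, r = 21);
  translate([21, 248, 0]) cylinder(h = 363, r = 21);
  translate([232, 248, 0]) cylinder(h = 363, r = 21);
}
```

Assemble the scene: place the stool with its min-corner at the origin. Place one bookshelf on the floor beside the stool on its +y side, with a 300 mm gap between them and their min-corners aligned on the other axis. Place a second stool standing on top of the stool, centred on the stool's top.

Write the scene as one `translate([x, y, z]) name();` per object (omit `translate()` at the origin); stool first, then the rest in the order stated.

stool();
translate([0, 585, 0]) bookshelf();
translate([5, 8, 384]) stool_2();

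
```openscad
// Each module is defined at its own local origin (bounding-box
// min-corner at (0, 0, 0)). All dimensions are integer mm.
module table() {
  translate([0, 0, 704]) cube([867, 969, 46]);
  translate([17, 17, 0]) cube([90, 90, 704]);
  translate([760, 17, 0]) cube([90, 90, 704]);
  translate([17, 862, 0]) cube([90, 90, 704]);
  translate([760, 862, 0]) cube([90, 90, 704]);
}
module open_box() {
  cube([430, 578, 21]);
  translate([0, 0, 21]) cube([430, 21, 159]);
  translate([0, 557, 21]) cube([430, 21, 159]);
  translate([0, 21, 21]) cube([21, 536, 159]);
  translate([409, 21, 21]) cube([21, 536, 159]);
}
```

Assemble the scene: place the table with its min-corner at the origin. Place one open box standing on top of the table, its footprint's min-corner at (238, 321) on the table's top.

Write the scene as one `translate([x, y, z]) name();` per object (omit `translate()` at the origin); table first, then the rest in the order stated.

table();
translate([238, 321, 750]) open_box();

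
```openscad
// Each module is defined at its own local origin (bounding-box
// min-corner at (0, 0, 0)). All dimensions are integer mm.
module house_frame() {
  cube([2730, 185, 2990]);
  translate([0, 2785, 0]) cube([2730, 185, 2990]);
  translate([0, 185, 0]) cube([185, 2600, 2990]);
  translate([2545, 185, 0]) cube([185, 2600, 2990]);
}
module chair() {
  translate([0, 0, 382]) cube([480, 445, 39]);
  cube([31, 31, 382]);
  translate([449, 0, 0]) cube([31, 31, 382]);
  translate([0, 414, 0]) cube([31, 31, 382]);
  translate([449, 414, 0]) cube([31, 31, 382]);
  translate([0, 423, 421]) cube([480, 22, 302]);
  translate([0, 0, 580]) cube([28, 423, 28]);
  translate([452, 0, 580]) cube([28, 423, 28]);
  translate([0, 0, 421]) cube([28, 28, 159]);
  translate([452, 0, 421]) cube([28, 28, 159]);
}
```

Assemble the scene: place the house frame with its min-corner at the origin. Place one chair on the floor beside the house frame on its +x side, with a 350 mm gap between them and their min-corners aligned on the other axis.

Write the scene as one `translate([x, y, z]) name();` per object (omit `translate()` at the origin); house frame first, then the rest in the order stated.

house_frame();
translate([3080, 0, 0]) chair();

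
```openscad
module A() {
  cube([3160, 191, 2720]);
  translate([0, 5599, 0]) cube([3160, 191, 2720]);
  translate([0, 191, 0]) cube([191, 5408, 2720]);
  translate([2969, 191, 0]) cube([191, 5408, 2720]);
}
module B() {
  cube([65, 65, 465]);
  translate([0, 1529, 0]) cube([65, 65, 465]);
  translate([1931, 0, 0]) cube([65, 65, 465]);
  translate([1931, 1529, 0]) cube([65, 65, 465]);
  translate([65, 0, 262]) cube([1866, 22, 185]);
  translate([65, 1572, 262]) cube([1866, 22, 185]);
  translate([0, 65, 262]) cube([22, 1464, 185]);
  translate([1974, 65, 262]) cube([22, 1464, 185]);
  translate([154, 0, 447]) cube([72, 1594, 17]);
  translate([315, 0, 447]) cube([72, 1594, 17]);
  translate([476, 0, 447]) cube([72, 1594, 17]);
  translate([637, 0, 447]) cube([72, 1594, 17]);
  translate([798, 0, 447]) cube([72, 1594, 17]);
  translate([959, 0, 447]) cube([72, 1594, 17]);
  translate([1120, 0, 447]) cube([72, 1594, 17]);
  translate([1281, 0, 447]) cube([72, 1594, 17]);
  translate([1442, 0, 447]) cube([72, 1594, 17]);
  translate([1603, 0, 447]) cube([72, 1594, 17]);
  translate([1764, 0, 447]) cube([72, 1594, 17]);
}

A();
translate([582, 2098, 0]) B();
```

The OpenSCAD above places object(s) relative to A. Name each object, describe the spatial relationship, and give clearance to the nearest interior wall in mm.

A is a house frame. B is a bed frame. The bed frame sits inside the house frame, centred. The clearance to the nearest interior wall is 391 mm.

Clearances: x = 391, y = 1907; minimum 391 mm.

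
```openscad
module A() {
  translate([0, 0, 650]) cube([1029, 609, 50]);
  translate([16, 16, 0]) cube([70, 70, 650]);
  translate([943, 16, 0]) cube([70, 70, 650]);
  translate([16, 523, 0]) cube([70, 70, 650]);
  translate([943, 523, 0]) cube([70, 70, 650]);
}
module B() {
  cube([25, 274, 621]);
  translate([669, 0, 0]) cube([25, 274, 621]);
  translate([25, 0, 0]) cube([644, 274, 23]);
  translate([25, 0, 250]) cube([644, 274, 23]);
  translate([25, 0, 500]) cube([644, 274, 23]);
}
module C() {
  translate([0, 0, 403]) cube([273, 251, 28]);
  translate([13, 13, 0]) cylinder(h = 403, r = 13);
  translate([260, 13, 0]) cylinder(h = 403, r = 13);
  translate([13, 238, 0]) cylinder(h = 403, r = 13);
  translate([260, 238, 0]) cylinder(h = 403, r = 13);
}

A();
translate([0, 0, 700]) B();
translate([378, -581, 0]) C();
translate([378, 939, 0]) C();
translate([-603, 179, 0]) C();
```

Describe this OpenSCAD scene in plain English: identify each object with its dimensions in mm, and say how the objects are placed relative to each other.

A is a table with a 1029×609 mm rectangular top, 50 mm thick, top surface at z = 700 mm, supported by four 70×70 mm square legs, each inset 16 mm from the nearest pair of top edges, running from the floor.

B is an open bookshelf. Two side panels, each 25 mm thick, 274 mm deep and 621 mm tall, stand 694 mm apart (outside-to-outside). Between them sit 3 shelves, each 23 mm thick and 274 mm deep, spanning the full gap between the sides. The bottom shelf rests on the floor (its underside at z = 0) and the clear gap between one shelf's top and the next shelf's underside is 227 mm.

C is a four-legged stool. The seat is a 273×251×28 mm slab whose top surface is at z = 431 mm; four round legs, each 26 mm in diameter, run from the floor (z = 0) to the underside of the seat, each leg's axis is inset half a diameter from the nearest pair of seat edges (so the leg's bounding box is flush with the corner).

The bookshelf is on top of the table. Three stools sit around the table at the −y, +y, −x sides.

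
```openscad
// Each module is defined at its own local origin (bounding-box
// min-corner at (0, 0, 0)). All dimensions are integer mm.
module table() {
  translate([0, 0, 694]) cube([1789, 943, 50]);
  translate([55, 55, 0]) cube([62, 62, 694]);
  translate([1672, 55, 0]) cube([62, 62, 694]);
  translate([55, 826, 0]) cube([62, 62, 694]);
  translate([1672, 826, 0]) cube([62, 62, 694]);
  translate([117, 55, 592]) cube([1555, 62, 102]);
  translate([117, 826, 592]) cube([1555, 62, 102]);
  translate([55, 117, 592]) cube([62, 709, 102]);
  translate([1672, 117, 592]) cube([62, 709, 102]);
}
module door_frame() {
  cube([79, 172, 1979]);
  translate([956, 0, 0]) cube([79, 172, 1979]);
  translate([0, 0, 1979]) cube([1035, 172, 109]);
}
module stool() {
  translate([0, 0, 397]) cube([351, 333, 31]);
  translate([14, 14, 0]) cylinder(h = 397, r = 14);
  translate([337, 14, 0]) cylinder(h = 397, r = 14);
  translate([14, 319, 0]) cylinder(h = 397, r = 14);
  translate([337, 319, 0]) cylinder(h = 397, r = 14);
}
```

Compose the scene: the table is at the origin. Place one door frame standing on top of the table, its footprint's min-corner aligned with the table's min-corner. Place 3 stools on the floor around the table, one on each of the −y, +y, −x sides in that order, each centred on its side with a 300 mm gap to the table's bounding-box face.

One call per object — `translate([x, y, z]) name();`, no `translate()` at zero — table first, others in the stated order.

table();
translate([0, 0, 744]) door_frame();
translate([719, -633, 0]) stool();
translate([719, 1243, 0]) stool();
translate([-651, 305, 0]) stool();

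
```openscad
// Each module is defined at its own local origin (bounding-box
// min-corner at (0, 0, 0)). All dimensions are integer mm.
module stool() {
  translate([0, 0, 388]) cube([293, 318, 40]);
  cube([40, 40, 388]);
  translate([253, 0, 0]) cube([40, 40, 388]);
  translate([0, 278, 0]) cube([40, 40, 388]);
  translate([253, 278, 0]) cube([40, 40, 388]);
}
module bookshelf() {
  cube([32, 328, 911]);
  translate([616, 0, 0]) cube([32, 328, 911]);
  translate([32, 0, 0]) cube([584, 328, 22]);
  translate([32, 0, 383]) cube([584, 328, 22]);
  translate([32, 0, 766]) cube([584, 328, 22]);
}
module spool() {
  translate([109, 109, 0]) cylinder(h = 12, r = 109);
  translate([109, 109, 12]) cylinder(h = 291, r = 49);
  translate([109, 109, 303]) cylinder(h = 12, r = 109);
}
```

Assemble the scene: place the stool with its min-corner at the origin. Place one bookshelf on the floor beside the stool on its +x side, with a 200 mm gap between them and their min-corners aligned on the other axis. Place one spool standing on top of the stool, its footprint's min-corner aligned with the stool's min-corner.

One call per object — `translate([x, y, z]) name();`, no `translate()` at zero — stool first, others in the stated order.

stool();
translate([493, 0, 0]) bookshelf();
translate([0, 0, 428]) spool();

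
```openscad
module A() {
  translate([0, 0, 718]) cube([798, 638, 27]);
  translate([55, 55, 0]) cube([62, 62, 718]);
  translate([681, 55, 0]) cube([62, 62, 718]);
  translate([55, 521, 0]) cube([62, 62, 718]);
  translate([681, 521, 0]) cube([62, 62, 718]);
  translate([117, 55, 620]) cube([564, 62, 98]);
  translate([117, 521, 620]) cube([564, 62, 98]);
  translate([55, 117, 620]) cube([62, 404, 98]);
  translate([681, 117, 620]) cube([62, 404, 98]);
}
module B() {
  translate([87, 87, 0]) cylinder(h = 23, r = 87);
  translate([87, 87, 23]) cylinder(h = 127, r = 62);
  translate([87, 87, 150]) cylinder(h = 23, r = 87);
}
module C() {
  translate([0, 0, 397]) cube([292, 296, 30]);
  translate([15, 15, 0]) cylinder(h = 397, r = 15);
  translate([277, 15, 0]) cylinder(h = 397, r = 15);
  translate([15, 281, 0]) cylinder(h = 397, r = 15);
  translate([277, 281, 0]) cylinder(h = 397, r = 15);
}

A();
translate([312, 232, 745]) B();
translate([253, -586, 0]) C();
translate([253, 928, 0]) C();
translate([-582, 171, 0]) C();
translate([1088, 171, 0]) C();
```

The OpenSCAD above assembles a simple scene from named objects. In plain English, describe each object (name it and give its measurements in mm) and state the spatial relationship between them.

A is a table: top 798 mm (x) × 638 mm (y), 27 mm thick, upper face at z = 745 mm, on four 62×62 mm square legs, each inset 55 mm from the nearest pair of top edges, running from z = 0 to the bottom of the top. Four apron rails, 62 mm thick and 98 mm tall, run between adjacent legs with their top edges flush with the underside of the top and their outer faces flush with the legs' outer faces.

B is a spool: two coaxial disc flanges of radius 87 mm and thickness 23 mm, joined by a core cylinder of radius 62 mm and height 127 mm. The lower flange rests on z = 0 and the three cylinders share a vertical axis.

C is a four-legged stool. The seat is a 292×296×30 mm slab whose top surface is at z = 427 mm; four round legs, each 30 mm in diameter, run from the floor (z = 0) to the underside of the seat, each leg's axis is inset half a diameter from the nearest pair of seat edges (so the leg's bounding box is flush with the corner).

The spool is on top of the table, centred. Four stools sit around the table at the −y, +y, −x, +x sides.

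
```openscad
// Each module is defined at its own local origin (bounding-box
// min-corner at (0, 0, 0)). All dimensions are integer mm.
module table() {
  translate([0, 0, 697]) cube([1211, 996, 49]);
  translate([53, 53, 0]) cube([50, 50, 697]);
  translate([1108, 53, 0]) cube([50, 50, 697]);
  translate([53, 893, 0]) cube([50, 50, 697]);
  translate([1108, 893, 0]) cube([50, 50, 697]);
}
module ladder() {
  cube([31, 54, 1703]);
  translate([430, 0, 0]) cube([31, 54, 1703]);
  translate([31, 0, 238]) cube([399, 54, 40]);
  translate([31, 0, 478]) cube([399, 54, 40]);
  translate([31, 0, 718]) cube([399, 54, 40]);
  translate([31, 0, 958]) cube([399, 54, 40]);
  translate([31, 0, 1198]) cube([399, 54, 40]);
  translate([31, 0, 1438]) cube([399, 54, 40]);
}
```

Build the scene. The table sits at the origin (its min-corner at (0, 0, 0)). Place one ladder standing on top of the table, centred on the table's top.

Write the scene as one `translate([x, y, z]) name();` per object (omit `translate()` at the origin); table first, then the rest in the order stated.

table();
translate([375, 471, 746]) ladder();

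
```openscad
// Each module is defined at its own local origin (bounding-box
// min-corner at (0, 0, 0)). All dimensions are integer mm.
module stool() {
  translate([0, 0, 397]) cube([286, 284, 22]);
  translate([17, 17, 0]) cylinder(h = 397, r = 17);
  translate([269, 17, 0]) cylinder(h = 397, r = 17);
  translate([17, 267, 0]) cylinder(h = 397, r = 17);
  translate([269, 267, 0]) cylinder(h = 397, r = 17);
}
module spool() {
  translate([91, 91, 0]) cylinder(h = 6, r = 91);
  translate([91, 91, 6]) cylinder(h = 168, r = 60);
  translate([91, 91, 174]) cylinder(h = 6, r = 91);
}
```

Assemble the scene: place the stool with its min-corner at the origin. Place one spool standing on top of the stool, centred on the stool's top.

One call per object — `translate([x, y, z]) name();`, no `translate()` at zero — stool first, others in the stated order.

stool();
translate([52, 51, 419]) spool();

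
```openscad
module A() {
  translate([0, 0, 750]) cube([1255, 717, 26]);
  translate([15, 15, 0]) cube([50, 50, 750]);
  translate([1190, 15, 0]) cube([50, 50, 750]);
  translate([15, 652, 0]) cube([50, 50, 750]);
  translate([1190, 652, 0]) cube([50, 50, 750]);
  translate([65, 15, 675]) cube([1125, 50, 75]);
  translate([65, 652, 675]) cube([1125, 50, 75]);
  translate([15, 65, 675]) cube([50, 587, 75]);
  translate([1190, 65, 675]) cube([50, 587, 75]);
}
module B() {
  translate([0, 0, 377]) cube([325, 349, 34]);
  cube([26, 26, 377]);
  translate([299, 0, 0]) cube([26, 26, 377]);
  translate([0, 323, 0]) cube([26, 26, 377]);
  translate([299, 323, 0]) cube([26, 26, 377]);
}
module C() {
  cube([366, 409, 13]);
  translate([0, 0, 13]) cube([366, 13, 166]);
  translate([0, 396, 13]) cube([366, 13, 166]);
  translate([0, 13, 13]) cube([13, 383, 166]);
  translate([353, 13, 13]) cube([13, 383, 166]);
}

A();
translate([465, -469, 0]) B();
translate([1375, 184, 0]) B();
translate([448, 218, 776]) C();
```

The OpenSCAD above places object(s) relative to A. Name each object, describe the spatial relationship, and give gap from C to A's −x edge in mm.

The open box's min-x is at 448; the table's min-x is 0; gap = 448 mm.

A is a table. B is a stool. C is an open box. Two stools sit around the table at the −y, +x sides. The open box is on top of the table. The gap from the open box to the table's −x edge is 448 mm.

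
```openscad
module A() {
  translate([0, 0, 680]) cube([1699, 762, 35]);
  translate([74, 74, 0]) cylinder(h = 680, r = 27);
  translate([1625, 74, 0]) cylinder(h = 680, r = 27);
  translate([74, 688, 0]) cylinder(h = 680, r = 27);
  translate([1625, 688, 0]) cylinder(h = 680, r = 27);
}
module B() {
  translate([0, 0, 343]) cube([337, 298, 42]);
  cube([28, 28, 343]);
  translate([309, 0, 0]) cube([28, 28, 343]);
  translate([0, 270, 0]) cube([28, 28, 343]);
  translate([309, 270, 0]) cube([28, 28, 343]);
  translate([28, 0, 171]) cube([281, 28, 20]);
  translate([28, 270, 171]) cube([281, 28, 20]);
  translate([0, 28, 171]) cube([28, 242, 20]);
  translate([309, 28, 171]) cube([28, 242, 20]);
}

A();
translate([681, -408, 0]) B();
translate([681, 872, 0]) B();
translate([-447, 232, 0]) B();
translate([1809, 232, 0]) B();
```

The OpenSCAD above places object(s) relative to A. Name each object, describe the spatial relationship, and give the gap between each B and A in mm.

A is a table. B is a stool. Four stools sit around the table at the −y, +y, −x, +x sides. The gap between each stool and the table is 110 mm.

Each stool's nearest face is 110 mm from the table's bounding box.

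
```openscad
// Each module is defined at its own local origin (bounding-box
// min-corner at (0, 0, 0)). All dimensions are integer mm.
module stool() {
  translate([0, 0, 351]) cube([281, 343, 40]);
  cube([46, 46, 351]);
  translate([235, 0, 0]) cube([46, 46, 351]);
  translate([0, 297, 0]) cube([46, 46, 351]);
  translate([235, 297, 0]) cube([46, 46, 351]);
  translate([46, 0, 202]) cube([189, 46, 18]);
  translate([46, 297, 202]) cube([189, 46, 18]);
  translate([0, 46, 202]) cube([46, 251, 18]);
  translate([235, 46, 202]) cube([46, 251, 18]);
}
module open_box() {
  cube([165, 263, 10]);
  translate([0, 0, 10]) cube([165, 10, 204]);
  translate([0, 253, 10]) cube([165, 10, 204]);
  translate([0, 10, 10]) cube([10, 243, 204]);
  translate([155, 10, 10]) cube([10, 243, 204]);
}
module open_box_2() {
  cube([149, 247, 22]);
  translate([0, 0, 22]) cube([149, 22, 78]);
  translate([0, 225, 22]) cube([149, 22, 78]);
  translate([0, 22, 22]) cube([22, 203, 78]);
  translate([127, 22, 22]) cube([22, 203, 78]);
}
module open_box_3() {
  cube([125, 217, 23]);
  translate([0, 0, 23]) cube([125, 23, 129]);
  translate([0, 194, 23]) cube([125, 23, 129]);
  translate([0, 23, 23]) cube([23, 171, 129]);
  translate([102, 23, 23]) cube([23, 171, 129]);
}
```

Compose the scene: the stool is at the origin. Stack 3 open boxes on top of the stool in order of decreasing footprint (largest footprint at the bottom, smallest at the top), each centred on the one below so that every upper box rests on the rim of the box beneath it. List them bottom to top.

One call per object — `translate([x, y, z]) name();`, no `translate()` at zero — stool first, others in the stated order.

stool();
translate([58, 40, 391]) open_box();
translate([66, 48, 605]) open_box_2();
translate([78, 63, 705]) open_box_3();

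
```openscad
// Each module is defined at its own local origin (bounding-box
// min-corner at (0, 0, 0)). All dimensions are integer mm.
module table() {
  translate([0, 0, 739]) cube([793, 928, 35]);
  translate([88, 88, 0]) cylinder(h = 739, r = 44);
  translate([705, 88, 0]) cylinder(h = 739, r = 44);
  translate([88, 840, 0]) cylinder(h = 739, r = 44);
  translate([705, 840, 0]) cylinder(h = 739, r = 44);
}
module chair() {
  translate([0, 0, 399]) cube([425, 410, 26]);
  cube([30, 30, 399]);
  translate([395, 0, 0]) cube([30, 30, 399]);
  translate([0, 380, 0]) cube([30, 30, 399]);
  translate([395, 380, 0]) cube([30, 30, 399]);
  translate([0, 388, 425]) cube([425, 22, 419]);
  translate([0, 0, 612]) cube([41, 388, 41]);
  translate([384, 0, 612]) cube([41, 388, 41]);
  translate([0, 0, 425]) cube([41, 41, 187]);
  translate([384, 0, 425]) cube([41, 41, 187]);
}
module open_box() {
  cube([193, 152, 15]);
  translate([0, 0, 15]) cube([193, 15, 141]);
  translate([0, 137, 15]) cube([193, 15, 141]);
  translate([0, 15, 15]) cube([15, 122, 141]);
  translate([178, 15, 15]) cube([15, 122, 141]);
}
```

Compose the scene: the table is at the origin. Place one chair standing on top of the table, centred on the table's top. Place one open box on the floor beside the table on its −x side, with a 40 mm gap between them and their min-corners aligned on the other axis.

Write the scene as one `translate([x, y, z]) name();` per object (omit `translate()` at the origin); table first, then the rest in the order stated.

table();
translate([184, 259, 774]) chair();
translate([-233, 0, 0]) open_box();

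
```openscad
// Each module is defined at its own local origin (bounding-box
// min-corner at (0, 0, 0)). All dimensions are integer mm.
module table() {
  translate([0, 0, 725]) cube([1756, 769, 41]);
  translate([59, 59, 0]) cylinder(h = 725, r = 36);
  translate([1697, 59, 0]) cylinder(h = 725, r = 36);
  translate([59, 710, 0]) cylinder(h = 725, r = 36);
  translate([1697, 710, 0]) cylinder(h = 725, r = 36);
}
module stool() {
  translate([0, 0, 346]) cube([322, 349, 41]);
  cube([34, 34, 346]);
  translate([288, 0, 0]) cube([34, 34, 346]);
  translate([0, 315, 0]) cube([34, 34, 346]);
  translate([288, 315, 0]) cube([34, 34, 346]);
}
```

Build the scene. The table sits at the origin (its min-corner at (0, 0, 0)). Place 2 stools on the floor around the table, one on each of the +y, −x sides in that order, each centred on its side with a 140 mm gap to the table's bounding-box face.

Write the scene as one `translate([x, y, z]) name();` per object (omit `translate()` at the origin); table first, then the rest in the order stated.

table();
translate([717, 909, 0]) stool();
translate([-462, 210, 0]) stool();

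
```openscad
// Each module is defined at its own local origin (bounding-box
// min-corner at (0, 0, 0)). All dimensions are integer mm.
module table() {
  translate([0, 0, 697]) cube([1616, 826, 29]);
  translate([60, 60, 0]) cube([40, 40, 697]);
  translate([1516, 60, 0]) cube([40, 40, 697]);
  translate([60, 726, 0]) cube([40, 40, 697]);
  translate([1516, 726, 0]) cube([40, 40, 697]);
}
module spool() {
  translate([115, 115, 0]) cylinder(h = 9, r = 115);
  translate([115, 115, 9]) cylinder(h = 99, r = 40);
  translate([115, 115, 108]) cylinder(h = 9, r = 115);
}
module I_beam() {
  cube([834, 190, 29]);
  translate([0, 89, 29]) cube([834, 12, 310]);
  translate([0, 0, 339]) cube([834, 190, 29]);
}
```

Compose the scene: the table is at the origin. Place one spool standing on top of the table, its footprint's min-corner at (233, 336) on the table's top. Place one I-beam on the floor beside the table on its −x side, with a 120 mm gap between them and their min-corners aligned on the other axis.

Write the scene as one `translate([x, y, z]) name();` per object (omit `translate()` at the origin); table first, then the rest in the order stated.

table();
translate([233, 336, 726]) spool();
translate([-954, 0, 0]) I_beam();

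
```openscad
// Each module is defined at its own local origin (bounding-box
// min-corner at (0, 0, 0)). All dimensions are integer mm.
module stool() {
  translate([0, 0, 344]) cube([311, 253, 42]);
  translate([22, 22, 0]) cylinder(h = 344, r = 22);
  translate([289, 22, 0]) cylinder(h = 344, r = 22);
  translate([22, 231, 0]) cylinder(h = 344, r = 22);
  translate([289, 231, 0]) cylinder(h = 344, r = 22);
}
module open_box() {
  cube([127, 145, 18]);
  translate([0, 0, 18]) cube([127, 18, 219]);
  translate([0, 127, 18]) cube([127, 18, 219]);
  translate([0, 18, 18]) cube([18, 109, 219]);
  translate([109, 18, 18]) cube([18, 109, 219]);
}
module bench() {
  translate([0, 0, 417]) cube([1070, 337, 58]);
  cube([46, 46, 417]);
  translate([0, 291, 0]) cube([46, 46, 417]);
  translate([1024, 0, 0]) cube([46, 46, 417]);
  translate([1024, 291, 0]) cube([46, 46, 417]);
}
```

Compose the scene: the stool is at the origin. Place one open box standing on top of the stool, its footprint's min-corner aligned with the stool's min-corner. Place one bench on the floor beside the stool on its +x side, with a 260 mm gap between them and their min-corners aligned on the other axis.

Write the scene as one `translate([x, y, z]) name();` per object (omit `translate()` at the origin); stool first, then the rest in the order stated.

stool();
translate([0, 0, 386]) open_box();
translate([571, 0, 0]) bench();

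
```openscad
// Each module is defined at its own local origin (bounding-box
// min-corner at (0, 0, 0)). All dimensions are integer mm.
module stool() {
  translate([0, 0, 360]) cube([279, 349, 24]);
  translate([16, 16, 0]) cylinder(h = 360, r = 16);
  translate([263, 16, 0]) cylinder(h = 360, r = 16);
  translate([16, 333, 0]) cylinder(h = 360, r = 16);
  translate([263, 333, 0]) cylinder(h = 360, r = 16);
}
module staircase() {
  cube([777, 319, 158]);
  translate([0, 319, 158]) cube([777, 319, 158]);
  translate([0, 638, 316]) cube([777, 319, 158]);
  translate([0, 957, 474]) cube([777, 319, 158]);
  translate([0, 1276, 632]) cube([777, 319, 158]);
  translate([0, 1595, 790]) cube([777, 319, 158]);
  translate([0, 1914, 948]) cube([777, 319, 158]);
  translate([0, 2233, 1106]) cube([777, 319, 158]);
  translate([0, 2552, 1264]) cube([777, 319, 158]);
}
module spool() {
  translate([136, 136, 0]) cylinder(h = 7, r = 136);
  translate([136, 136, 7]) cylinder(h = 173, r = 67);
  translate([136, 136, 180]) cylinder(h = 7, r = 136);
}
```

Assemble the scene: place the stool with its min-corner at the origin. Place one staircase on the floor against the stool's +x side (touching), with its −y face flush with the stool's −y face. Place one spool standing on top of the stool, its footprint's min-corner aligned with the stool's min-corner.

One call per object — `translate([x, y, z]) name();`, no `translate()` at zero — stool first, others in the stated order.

stool();
translate([279, 0, 0]) staircase();
translate([0, 0, 384]) spool();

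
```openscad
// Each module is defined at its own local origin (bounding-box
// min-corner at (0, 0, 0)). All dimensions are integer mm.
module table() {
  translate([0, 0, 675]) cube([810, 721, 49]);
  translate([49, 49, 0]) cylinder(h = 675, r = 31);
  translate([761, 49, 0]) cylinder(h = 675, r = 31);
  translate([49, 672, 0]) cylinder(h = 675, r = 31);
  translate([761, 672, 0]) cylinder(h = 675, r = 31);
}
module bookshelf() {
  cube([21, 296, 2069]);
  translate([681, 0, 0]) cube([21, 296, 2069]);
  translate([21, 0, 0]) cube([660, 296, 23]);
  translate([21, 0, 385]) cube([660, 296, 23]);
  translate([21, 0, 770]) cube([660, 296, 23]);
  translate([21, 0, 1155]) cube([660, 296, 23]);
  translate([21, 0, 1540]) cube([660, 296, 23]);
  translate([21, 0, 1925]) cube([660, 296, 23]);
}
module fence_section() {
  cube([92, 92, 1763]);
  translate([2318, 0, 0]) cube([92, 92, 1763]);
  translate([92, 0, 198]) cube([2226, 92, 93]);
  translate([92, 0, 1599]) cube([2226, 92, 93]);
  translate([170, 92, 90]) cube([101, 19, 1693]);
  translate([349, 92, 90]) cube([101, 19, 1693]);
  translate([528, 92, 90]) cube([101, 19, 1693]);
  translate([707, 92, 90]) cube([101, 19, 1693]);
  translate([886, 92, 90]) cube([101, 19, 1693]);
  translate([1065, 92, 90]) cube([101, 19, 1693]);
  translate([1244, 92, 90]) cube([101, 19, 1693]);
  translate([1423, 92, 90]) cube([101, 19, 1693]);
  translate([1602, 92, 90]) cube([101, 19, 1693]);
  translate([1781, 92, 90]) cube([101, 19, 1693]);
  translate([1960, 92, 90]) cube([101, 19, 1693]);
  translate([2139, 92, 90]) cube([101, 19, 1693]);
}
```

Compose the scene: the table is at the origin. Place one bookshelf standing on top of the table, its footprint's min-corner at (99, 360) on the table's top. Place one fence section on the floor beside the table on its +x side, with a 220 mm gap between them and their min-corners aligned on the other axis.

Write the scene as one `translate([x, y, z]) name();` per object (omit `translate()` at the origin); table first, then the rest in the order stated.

table();
translate([99, 360, 724]) bookshelf();
translate([1030, 0, 0]) fence_section();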